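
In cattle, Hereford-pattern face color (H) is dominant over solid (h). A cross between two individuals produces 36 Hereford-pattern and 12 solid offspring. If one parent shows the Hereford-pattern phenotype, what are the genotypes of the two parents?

Observed offspring: 36 Hereford-pattern, 12 solid
The observed ratio simplifies to 3:1. Solid (hh) offspring appear, so each parent must contribute one h allele. The parent stated to show Hereford-pattern carries H, so it is Hh. The other parent is then either Hh or hh: Hh × hh would give a 1:1 split, whereas Hh × Hh gives 3:1 — matching the data. So both parents are heterozygous (Hh × Hh).
Parent genotypes: Hh × Hh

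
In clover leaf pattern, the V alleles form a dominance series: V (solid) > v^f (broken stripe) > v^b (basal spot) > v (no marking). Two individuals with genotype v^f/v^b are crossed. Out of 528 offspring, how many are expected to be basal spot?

Cross: v^f/v^b × v^f/v^b
Allele dominance: V > v^f > v^b > v
Offspring genotypes: 1 v^f/v^f, 2 v^f/v^b, 1 v^b/v^b
Phenotype counts: 3 broken stripe, 1 basal spot
basal spot: 1 out of 4 → fraction 1/4
Expected count = 1/4 × 528 = 132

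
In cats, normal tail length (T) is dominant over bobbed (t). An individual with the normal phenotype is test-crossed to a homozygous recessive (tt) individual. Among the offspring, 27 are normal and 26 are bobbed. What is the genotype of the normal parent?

Test cross: ? × tt
Offspring: 27 normal, 26 bobbed — approximately 1:1.
A 1:1 ratio in a test cross indicates the unknown parent is heterozygous (Tt).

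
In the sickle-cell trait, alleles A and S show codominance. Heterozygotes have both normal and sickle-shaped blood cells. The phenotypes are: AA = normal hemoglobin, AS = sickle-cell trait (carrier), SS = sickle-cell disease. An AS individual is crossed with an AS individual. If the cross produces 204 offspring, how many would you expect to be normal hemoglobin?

Punnett square for AS × AS:
Offspring genotypes: 1 AA, 2 AS, 1 SS
Phenotype counts: 1 normal hemoglobin, 2 sickle-cell trait (carrier), 1 sickle-cell disease
normal hemoglobin: 1 out of 4 → fraction 1/4
Expected count = 1/4 × 204 = 51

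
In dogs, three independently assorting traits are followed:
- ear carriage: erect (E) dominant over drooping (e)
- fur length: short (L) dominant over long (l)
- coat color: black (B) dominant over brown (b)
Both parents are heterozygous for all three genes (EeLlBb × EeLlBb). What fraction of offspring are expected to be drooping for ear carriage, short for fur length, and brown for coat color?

Trihybrid cross: EeLlBb × EeLlBb
Each trait segregates independently with a 3:1 phenotypic ratio, so each gene contributes 3/4 (dominant) or 1/4 (recessive).
Target: drooping (ear carriage), short (fur length), brown (coat color)
Probability = product of independent per-trait probabilities
= 1/4 × 3/4 × 1/4 = 3/64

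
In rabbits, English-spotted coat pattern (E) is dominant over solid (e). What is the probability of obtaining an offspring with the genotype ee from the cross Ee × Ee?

Punnett square for Ee × Ee:
Offspring genotypes: 1 EE, 2 Ee, 1 ee
Total offspring: 4
Count with target: 1
Probability: 1/4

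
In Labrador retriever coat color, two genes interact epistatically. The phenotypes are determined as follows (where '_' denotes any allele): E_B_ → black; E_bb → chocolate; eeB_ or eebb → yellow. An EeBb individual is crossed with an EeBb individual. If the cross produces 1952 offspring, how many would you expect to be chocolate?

Cross: EeBb × EeBb — consider each gene separately:
E gene: Ee × Ee → 1 EE, 2 Ee, 1 ee → 3 E_ : 1 ee (out of 4)
B gene: Bb × Bb → 1 BB, 2 Bb, 1 bb → 3 B_ : 1 bb (out of 4)
Genotype classes (out of 4 × 4 = 16): E_B_ = 3×3 = 9; E_bb = 3×1 = 3; eeB_ = 1×3 = 3; eebb = 1×1 = 1
Apply the phenotype rules: E_B_ (9) → black; E_bb (3) → chocolate; eeB_ (3) + eebb (1) → yellow
Phenotype counts (out of 16): 9 black, 3 chocolate, 4 yellow
chocolate: 3 out of 16 → fraction 3/16
Expected count = 3/16 × 1952 = 366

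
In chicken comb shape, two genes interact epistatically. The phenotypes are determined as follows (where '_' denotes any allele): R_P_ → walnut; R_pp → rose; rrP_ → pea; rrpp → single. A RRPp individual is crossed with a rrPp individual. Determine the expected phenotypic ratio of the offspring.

Cross: RRPp × rrPp — consider each gene separately:
R gene: RR × rr → 4 Rr → 4 R_ (out of 4)
P gene: Pp × Pp → 1 PP, 2 Pp, 1 pp → 3 P_ : 1 pp (out of 4)
Genotype classes (out of 4 × 4 = 16): R_P_ = 4×3 = 12; R_pp = 4×1 = 4
Apply the phenotype rules: R_P_ (12) → walnut; R_pp (4) → rose
Phenotype counts (out of 16): 12 walnut, 4 rose
Ratio: 3 walnut : 1 rose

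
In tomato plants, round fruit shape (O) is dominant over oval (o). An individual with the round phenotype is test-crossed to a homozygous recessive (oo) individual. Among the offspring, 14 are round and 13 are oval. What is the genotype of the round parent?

Test cross: ? × oo
Offspring: 14 round, 13 oval — approximately 1:1.
A 1:1 ratio in a test cross indicates the unknown parent is heterozygous (Oo).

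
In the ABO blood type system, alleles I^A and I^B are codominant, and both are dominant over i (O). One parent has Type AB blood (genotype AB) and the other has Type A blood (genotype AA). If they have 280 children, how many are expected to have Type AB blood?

Cross: AB × AA
Possible offspring genotypes: 2 AA, 2 AB
Blood type counts: 2 Type A, 2 Type AB
Probability of Type AB: 2/4 = 1/2
Expected count = 1/2 × 280 = 140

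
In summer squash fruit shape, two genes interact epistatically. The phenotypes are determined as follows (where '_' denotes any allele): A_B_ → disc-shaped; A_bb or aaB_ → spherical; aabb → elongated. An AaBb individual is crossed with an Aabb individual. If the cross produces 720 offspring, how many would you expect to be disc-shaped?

Cross: AaBb × Aabb — consider each gene separately:
A gene: Aa × Aa → 1 AA, 2 Aa, 1 aa → 3 A_ : 1 aa (out of 4)
B gene: Bb × bb → 2 Bb, 2 bb → 2 B_ : 2 bb (out of 4)
Genotype classes (out of 4 × 4 = 16): A_B_ = 3×2 = 6; A_bb = 3×2 = 6; aaB_ = 1×2 = 2; aabb = 1×2 = 2
Apply the phenotype rules: A_B_ (6) → disc-shaped; A_bb (6) + aaB_ (2) → spherical; aabb (2) → elongated
Phenotype counts (out of 16): 6 disc-shaped, 8 spherical, 2 elongated
disc-shaped: 6 out of 16 → fraction 3/8
Expected count = 3/8 × 720 = 270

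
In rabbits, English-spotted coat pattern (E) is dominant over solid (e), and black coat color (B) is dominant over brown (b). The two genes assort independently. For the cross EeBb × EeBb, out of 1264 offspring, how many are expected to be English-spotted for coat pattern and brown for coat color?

Dihybrid cross EeBb × EeBb — consider each gene separately:
coat pattern: Ee × Ee → 1 EE, 2 Ee, 1 ee → 3 E_ : 1 ee (out of 4)
coat color: Bb × Bb → 1 BB, 2 Bb, 1 bb → 3 B_ : 1 bb (out of 4)
Looking for: English-spotted (E_) and brown (bb)
P(English-spotted) = 3/4, P(brown) = 1/4
P(both) = 3/4 × 1/4 = 3/16
Expected count = 3/16 × 1264 = 237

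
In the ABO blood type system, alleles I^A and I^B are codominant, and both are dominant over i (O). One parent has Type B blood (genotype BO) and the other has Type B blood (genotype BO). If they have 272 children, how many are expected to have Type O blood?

Cross: BO × BO
Possible offspring genotypes: 1 BB, 2 BO, 1 OO
Blood type counts: 3 Type B, 1 Type O
Probability of Type O: 1/4
Expected count = 1/4 × 272 = 68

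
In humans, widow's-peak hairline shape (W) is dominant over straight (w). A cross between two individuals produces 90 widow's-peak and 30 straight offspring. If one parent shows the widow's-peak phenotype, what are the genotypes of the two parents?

Observed offspring: 90 widow's-peak, 30 straight
The observed ratio simplifies to 3:1. Straight (ww) offspring appear, so each parent must contribute one w allele. The parent stated to show widow's-peak carries W, so it is Ww. The other parent is then either Ww or ww: Ww × ww would give a 1:1 split, whereas Ww × Ww gives 3:1 — matching the data. So both parents are heterozygous (Ww × Ww).
Parent genotypes: Ww × Ww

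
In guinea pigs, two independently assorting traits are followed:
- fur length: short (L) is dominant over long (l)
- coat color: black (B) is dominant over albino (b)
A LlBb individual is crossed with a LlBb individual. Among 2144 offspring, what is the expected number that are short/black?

Dihybrid cross LlBb × LlBb — consider each gene separately:
fur length: Ll × Ll → 1 LL, 2 Ll, 1 ll → 3 L_ : 1 ll (out of 4)
coat color: Bb × Bb → 1 BB, 2 Bb, 1 bb → 3 B_ : 1 bb (out of 4)
Combine (counts out of 4 × 4 = 16): short/black (L_B_) = 3×3 = 9; short/albino (L_bb) = 3×1 = 3; long/black (llB_) = 1×3 = 3; long/albino (llbb) = 1×1 = 1
Phenotype counts (out of 16): 9 short/black, 3 short/albino, 3 long/black, 1 long/albino
short/black: 9 out of 16 → fraction 9/16
Expected count = 9/16 × 2144 = 1206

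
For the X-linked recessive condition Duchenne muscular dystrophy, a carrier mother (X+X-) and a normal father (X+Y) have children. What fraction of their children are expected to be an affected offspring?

Cross: X+X- × X+Y
Offspring: 1 X+X+, 1 X+Y, 1 X+X-, 1 X-Y
Probability of an affected offspring: 1/4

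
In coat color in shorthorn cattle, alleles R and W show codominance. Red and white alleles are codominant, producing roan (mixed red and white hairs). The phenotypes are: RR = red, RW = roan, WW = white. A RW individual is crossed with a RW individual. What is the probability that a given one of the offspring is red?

Punnett square for RW × RW:
Offspring genotypes: 1 RR, 2 RW, 1 WW
Phenotype counts: 1 red, 2 roan, 1 white
red: 1 out of 4
Probability: 1/4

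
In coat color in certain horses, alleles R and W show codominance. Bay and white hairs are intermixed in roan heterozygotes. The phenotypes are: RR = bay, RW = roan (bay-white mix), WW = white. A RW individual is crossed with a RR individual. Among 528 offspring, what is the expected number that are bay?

Punnett square for RW × RR:
Offspring genotypes: 2 RR, 2 RW
Phenotype counts: 2 bay, 2 roan (bay-white mix)
bay: 2 out of 4 → fraction 1/2
Expected count = 1/2 × 528 = 264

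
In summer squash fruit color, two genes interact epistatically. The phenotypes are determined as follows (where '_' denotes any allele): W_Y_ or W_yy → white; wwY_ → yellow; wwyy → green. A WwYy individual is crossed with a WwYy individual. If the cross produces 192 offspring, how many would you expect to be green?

Cross: WwYy × WwYy — consider each gene separately:
W gene: Ww × Ww → 1 WW, 2 Ww, 1 ww → 3 W_ : 1 ww (out of 4)
Y gene: Yy × Yy → 1 YY, 2 Yy, 1 yy → 3 Y_ : 1 yy (out of 4)
Genotype classes (out of 4 × 4 = 16): W_Y_ = 3×3 = 9; W_yy = 3×1 = 3; wwY_ = 1×3 = 3; wwyy = 1×1 = 1
Apply the phenotype rules: W_Y_ (9) + W_yy (3) → white; wwY_ (3) → yellow; wwyy (1) → green
Phenotype counts (out of 16): 12 white, 3 yellow, 1 green
green: 1 out of 16 → fraction 1/16
Expected count = 1/16 × 192 = 12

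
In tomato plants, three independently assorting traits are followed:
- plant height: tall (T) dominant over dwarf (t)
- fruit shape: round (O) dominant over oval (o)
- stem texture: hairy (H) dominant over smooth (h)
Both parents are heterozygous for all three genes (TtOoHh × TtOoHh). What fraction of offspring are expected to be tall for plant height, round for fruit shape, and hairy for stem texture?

Trihybrid cross: TtOoHh × TtOoHh
Each trait segregates independently with a 3:1 phenotypic ratio, so each gene contributes 3/4 (dominant) or 1/4 (recessive).
Target: tall (plant height), round (fruit shape), hairy (stem texture)
Probability = product of independent per-trait probabilities
= 3/4 × 3/4 × 3/4 = 27/64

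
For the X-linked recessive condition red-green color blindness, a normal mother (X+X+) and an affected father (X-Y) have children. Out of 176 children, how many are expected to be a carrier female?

Cross: X+X+ × X-Y
Offspring: 2 X+X-, 2 X+Y
Probability of a carrier female: 2/4 = 1/2
Expected count = 1/2 × 176 = 88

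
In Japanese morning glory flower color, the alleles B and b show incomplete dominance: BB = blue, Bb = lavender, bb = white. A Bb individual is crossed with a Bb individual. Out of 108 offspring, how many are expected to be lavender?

Punnett square for Bb × Bb:
Offspring genotypes: 1 BB, 2 Bb, 1 bb
Phenotype counts: 1 blue, 2 lavender, 1 white
lavender: 2 out of 4 → fraction 1/2
Expected count = 1/2 × 108 = 54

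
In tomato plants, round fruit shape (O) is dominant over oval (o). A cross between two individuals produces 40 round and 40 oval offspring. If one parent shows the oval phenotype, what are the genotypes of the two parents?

Observed offspring: 40 round, 40 oval
The observed ratio simplifies to 1:1. One parent shows oval, so its genotype must be oo. A 1:1 offspring split requires the other parent to be heterozygous (Oo).
Parent genotypes: oo × Oo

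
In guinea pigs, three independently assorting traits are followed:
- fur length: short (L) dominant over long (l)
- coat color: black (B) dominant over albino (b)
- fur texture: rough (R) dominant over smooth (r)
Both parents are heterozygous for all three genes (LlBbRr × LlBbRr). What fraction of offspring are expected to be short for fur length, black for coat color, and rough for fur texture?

Trihybrid cross: LlBbRr × LlBbRr
Each trait segregates independently with a 3:1 phenotypic ratio, so each gene contributes 3/4 (dominant) or 1/4 (recessive).
Target: short (fur length), black (coat color), rough (fur texture)
Probability = product of independent per-trait probabilities
= 3/4 × 3/4 × 3/4 = 27/64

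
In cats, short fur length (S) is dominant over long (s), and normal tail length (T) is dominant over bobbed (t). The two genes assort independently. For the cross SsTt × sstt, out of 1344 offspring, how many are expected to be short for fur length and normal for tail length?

Dihybrid cross SsTt × sstt — consider each gene separately:
fur length: Ss × ss → 2 Ss, 2 ss → 2 S_ : 2 ss (out of 4)
tail length: Tt × tt → 2 Tt, 2 tt → 2 T_ : 2 tt (out of 4)
Looking for: short (S_) and normal (T_)
P(short) = 2/4, P(normal) = 2/4
P(both) = 2/4 × 2/4 = 4/16 = 1/4
Expected count = 1/4 × 1344 = 336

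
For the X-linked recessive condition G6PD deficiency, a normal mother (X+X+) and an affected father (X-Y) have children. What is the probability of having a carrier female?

Cross: X+X+ × X-Y
Offspring: 2 X+X-, 2 X+Y
Probability of a carrier female: 2/4 = 1/2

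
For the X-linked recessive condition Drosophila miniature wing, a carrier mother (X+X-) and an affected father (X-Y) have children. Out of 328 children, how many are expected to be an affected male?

Cross: X+X- × X-Y
Offspring: 1 X+X-, 1 X+Y, 1 X-X-, 1 X-Y
Probability of an affected male: 1/4
Expected count = 1/4 × 328 = 82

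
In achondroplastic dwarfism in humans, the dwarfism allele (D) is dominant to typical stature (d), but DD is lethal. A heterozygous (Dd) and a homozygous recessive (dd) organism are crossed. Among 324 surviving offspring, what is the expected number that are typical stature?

Cross: Dd × dd
Punnett square offspring (before lethality): 2 Dd, 2 dd
No DD offspring are produced in this cross.
typical stature: 2 out of 4 → fraction 1/2
Expected count = 1/2 × 324 = 162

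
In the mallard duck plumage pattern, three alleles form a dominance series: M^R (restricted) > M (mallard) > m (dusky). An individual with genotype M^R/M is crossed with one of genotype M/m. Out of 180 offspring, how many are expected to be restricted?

Cross: M^R/M × M/m
Allele dominance: M^R > M > m
Offspring genotypes: 1 M^R/M, 1 M^R/m, 1 M/M, 1 M/m
Phenotype counts: 2 restricted, 2 mallard
restricted: 2 out of 4 → fraction 1/2
Expected count = 1/2 × 180 = 90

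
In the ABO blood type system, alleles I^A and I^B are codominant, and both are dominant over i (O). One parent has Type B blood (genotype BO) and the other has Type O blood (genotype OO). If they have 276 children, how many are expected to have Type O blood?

Cross: BO × OO
Possible offspring genotypes: 2 BO, 2 OO
Blood type counts: 2 Type B, 2 Type O
Probability of Type O: 2/4 = 1/2
Expected count = 1/2 × 276 = 138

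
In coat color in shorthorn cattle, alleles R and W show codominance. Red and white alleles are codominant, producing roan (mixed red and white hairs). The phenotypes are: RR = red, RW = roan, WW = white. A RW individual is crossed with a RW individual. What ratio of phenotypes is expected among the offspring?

Punnett square for RW × RW:
Offspring genotypes: 1 RR, 2 RW, 1 WW
Phenotype counts: 1 red, 2 roan, 1 white
Ratio: 1 red : 2 roan : 1 white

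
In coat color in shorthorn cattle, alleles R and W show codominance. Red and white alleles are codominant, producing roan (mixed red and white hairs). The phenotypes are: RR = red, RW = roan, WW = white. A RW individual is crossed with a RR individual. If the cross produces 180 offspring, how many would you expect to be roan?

Punnett square for RW × RR:
Offspring genotypes: 2 RR, 2 RW
Phenotype counts: 2 red, 2 roan
roan: 2 out of 4 → fraction 1/2
Expected count = 1/2 × 180 = 90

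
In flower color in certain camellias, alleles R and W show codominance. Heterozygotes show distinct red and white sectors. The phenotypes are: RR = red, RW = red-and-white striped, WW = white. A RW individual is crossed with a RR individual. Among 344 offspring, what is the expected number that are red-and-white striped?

Punnett square for RW × RR:
Offspring genotypes: 2 RR, 2 RW
Phenotype counts: 2 red, 2 red-and-white striped
red-and-white striped: 2 out of 4 → fraction 1/2
Expected count = 1/2 × 344 = 172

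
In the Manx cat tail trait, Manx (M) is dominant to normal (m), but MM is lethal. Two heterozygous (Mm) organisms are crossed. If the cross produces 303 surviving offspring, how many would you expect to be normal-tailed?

Cross: Mm × Mm
Punnett square offspring (before lethality): 1 MM, 2 Mm, 1 mm
The MM genotype is lethal (embryos die); surviving offspring: 2 Mm, 1 mm
normal-tailed: 1 out of 3 → fraction 1/3
Expected count = 1/3 × 303 = 101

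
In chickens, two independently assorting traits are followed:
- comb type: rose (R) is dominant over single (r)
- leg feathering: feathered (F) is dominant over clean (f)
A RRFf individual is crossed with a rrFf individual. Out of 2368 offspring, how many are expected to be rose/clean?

Dihybrid cross RRFf × rrFf — consider each gene separately:
comb type: RR × rr → 4 Rr → 4 R_ (out of 4)
leg feathering: Ff × Ff → 1 FF, 2 Ff, 1 ff → 3 F_ : 1 ff (out of 4)
Combine (counts out of 4 × 4 = 16): rose/feathered (R_F_) = 4×3 = 12; rose/clean (R_ff) = 4×1 = 4
Phenotype counts (out of 16): 12 rose/feathered, 4 rose/clean
rose/clean: 4 out of 16 → fraction 1/4
Expected count = 1/4 × 2368 = 592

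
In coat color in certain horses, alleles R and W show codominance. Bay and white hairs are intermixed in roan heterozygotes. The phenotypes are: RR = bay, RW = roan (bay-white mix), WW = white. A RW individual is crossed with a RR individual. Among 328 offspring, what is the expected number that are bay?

Punnett square for RW × RR:
Offspring genotypes: 2 RR, 2 RW
Phenotype counts: 2 bay, 2 roan (bay-white mix)
bay: 2 out of 4 → fraction 1/2
Expected count = 1/2 × 328 = 164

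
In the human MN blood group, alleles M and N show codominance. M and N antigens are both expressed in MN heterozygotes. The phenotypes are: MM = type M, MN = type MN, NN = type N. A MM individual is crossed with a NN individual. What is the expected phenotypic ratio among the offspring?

Punnett square for MM × NN:
Offspring genotypes: 4 MN
Phenotype counts: 4 type MN
Ratio: all type MN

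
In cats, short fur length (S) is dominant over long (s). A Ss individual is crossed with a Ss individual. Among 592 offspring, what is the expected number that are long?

Punnett square for Ss × Ss:
Offspring genotypes: 1 SS, 2 Ss, 1 ss
short: 3, long: 1
long: 1 out of 4 → fraction 1/4
Expected count = 1/4 × 592 = 148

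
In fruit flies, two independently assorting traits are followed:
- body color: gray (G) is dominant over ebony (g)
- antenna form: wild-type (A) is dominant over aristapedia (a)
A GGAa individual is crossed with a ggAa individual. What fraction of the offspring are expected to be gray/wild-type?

Dihybrid cross GGAa × ggAa — consider each gene separately:
body color: GG × gg → 4 Gg → 4 G_ (out of 4)
antenna form: Aa × Aa → 1 AA, 2 Aa, 1 aa → 3 A_ : 1 aa (out of 4)
Combine (counts out of 4 × 4 = 16): gray/wild-type (G_A_) = 4×3 = 12; gray/aristapedia (G_aa) = 4×1 = 4
Phenotype counts (out of 16): 12 gray/wild-type, 4 gray/aristapedia
gray/wild-type: 12 out of 16
Probability: 12/16 = 3/4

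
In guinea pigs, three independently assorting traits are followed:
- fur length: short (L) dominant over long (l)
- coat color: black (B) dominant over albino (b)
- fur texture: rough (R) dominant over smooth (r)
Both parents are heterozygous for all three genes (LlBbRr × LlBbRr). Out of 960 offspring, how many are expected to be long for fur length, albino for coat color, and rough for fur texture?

Trihybrid cross: LlBbRr × LlBbRr
Each trait segregates independently with a 3:1 phenotypic ratio, so each gene contributes 3/4 (dominant) or 1/4 (recessive).
Target: long (fur length), albino (coat color), rough (fur texture)
Probability = product of independent per-trait probabilities
= 1/4 × 1/4 × 3/4 = 3/64
Expected count = 3/64 × 960 = 45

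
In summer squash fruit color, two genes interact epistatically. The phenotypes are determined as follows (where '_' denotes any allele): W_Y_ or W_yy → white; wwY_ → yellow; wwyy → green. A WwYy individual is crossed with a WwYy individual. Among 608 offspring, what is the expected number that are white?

Cross: WwYy × WwYy — consider each gene separately:
W gene: Ww × Ww → 1 WW, 2 Ww, 1 ww → 3 W_ : 1 ww (out of 4)
Y gene: Yy × Yy → 1 YY, 2 Yy, 1 yy → 3 Y_ : 1 yy (out of 4)
Genotype classes (out of 4 × 4 = 16): W_Y_ = 3×3 = 9; W_yy = 3×1 = 3; wwY_ = 1×3 = 3; wwyy = 1×1 = 1
Apply the phenotype rules: W_Y_ (9) + W_yy (3) → white; wwY_ (3) → yellow; wwyy (1) → green
Phenotype counts (out of 16): 12 white, 3 yellow, 1 green
white: 12 out of 16 → fraction 3/4
Expected count = 3/4 × 608 = 456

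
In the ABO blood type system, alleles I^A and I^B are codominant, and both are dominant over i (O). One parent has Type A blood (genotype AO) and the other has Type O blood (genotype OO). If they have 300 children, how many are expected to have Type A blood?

Cross: AO × OO
Possible offspring genotypes: 2 AO, 2 OO
Blood type counts: 2 Type A, 2 Type O
Probability of Type A: 2/4 = 1/2
Expected count = 1/2 × 300 = 150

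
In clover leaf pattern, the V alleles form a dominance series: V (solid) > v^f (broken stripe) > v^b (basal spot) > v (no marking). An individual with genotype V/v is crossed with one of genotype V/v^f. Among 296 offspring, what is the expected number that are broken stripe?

Cross: V/v × V/v^f
Allele dominance: V > v^f > v^b > v
Offspring genotypes: 1 V/V, 1 V/v^f, 1 V/v, 1 v^f/v
Phenotype counts: 3 solid, 1 broken stripe
broken stripe: 1 out of 4 → fraction 1/4
Expected count = 1/4 × 296 = 74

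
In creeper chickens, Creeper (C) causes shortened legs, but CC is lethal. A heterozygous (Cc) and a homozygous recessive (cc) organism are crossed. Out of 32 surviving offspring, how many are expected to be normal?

Cross: Cc × cc
Punnett square offspring (before lethality): 2 Cc, 2 cc
No CC offspring are produced in this cross.
normal: 2 out of 4 → fraction 1/2
Expected count = 1/2 × 32 = 16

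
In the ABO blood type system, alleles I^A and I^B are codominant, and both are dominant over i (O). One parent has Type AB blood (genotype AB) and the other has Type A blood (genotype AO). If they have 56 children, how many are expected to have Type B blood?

Cross: AB × AO
Possible offspring genotypes: 1 AA, 1 AO, 1 AB, 1 BO
Blood type counts: 2 Type A, 1 Type AB, 1 Type B
Probability of Type B: 1/4
Expected count = 1/4 × 56 = 14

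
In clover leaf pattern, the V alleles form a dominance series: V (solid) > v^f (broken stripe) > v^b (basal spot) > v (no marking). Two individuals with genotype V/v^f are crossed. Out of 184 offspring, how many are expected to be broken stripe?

Cross: V/v^f × V/v^f
Allele dominance: V > v^f > v^b > v
Offspring genotypes: 1 V/V, 2 V/v^f, 1 v^f/v^f
Phenotype counts: 3 solid, 1 broken stripe
broken stripe: 1 out of 4 → fraction 1/4
Expected count = 1/4 × 184 = 46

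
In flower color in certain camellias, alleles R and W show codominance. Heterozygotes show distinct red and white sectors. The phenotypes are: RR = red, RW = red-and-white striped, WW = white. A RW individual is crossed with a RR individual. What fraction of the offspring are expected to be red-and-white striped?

Punnett square for RW × RR:
Offspring genotypes: 2 RR, 2 RW
Phenotype counts: 2 red, 2 red-and-white striped
red-and-white striped: 2 out of 4
Probability: 2/4 = 1/2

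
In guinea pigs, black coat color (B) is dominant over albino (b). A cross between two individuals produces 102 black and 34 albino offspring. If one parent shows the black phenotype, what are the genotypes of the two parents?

Observed offspring: 102 black, 34 albino
The observed ratio simplifies to 3:1. Albino (bb) offspring appear, so each parent must contribute one b allele. The parent stated to show black carries B, so it is Bb. The other parent is then either Bb or bb: Bb × bb would give a 1:1 split, whereas Bb × Bb gives 3:1 — matching the data. So both parents are heterozygous (Bb × Bb).
Parent genotypes: Bb × Bb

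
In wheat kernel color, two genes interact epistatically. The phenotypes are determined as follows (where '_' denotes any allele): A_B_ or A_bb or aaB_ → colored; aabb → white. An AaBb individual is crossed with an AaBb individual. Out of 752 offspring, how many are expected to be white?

Cross: AaBb × AaBb — consider each gene separately:
A gene: Aa × Aa → 1 AA, 2 Aa, 1 aa → 3 A_ : 1 aa (out of 4)
B gene: Bb × Bb → 1 BB, 2 Bb, 1 bb → 3 B_ : 1 bb (out of 4)
Genotype classes (out of 4 × 4 = 16): A_B_ = 3×3 = 9; A_bb = 3×1 = 3; aaB_ = 1×3 = 3; aabb = 1×1 = 1
Apply the phenotype rules: A_B_ (9) + A_bb (3) + aaB_ (3) → colored; aabb (1) → white
Phenotype counts (out of 16): 15 colored, 1 white
white: 1 out of 16 → fraction 1/16
Expected count = 1/16 × 752 = 47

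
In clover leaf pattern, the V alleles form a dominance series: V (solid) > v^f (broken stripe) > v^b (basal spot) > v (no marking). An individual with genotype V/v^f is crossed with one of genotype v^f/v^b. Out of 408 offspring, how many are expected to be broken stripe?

Cross: V/v^f × v^f/v^b
Allele dominance: V > v^f > v^b > v
Offspring genotypes: 1 V/v^f, 1 V/v^b, 1 v^f/v^f, 1 v^f/v^b
Phenotype counts: 2 solid, 2 broken stripe
broken stripe: 2 out of 4 → fraction 1/2
Expected count = 1/2 × 408 = 204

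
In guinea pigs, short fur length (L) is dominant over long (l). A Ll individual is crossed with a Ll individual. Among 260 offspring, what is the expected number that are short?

Punnett square for Ll × Ll:
Offspring genotypes: 1 LL, 2 Ll, 1 ll
short: 3, long: 1
short: 3 out of 4 → fraction 3/4
Expected count = 3/4 × 260 = 195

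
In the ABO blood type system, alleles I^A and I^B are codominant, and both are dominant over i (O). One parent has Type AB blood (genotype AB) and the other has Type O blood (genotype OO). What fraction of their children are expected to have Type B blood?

Cross: AB × OO
Possible offspring genotypes: 2 AO, 2 BO
Blood type counts: 2 Type A, 2 Type B
Probability of Type B: 2/4 = 1/2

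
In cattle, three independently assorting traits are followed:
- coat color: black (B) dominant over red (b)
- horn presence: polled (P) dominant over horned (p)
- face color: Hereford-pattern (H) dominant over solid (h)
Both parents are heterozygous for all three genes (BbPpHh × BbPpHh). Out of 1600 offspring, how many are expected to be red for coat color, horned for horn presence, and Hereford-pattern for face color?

Trihybrid cross: BbPpHh × BbPpHh
Each trait segregates independently with a 3:1 phenotypic ratio, so each gene contributes 3/4 (dominant) or 1/4 (recessive).
Target: red (coat color), horned (horn presence), Hereford-pattern (face color)
Probability = product of independent per-trait probabilities
= 1/4 × 1/4 × 3/4 = 3/64
Expected count = 3/64 × 1600 = 75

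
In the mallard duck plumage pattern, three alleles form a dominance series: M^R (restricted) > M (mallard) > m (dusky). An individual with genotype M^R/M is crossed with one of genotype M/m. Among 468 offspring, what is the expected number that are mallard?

Cross: M^R/M × M/m
Allele dominance: M^R > M > m
Offspring genotypes: 1 M^R/M, 1 M^R/m, 1 M/M, 1 M/m
Phenotype counts: 2 restricted, 2 mallard
mallard: 2 out of 4 → fraction 1/2
Expected count = 1/2 × 468 = 234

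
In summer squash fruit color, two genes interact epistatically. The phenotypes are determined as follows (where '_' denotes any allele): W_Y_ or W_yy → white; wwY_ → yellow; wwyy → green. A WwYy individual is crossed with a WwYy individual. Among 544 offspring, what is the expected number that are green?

Cross: WwYy × WwYy — consider each gene separately:
W gene: Ww × Ww → 1 WW, 2 Ww, 1 ww → 3 W_ : 1 ww (out of 4)
Y gene: Yy × Yy → 1 YY, 2 Yy, 1 yy → 3 Y_ : 1 yy (out of 4)
Genotype classes (out of 4 × 4 = 16): W_Y_ = 3×3 = 9; W_yy = 3×1 = 3; wwY_ = 1×3 = 3; wwyy = 1×1 = 1
Apply the phenotype rules: W_Y_ (9) + W_yy (3) → white; wwY_ (3) → yellow; wwyy (1) → green
Phenotype counts (out of 16): 12 white, 3 yellow, 1 green
green: 1 out of 16 → fraction 1/16
Expected count = 1/16 × 544 = 34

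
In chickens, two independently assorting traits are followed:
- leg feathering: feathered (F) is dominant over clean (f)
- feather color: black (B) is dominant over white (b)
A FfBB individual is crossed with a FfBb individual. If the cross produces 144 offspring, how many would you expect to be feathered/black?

Dihybrid cross FfBB × FfBb — consider each gene separately:
leg feathering: Ff × Ff → 1 FF, 2 Ff, 1 ff → 3 F_ : 1 ff (out of 4)
feather color: BB × Bb → 2 BB, 2 Bb → 4 B_ (out of 4)
Combine (counts out of 4 × 4 = 16): feathered/black (F_B_) = 3×4 = 12; clean/black (ffB_) = 1×4 = 4
Phenotype counts (out of 16): 12 feathered/black, 4 clean/black
feathered/black: 12 out of 16 → fraction 3/4
Expected count = 3/4 × 144 = 108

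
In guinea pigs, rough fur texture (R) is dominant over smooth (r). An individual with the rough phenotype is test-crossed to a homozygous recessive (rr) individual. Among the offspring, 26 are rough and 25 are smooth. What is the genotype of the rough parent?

Test cross: ? × rr
Offspring: 26 rough, 25 smooth — approximately 1:1.
A 1:1 ratio in a test cross indicates the unknown parent is heterozygous (Rr).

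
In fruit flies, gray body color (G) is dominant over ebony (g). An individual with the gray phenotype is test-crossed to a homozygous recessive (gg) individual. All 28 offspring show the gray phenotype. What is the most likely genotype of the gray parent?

Test cross: ? × gg
All offspring are gray.
If the unknown parent were heterozygous (Gg), about half of 28 offspring would be ebony; none are. The unknown parent is most likely homozygous dominant (GG).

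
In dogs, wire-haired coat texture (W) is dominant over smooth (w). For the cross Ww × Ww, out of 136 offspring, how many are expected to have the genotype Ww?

Punnett square for Ww × Ww:
Offspring genotypes: 1 WW, 2 Ww, 1 ww
Total offspring: 4
Count with target: 2
Probability: 2/4 = 1/2
Expected count = 1/2 × 136 = 68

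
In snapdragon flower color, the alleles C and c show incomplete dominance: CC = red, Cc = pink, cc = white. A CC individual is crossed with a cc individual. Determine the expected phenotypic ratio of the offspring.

Punnett square for CC × cc:
Offspring genotypes: 4 Cc
Phenotype counts: 4 pink
Ratio: all pink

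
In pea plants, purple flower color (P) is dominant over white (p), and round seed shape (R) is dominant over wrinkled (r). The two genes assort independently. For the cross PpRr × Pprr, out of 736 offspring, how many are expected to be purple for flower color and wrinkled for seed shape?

Dihybrid cross PpRr × Pprr — consider each gene separately:
flower color: Pp × Pp → 1 PP, 2 Pp, 1 pp → 3 P_ : 1 pp (out of 4)
seed shape: Rr × rr → 2 Rr, 2 rr → 2 R_ : 2 rr (out of 4)
Looking for: purple (P_) and wrinkled (rr)
P(purple) = 3/4, P(wrinkled) = 2/4
P(both) = 3/4 × 2/4 = 6/16 = 3/8
Expected count = 3/8 × 736 = 276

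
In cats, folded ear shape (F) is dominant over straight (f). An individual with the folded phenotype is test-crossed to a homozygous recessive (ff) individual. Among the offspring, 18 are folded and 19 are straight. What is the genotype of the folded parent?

Test cross: ? × ff
Offspring: 18 folded, 19 straight — approximately 1:1.
A 1:1 ratio in a test cross indicates the unknown parent is heterozygous (Ff).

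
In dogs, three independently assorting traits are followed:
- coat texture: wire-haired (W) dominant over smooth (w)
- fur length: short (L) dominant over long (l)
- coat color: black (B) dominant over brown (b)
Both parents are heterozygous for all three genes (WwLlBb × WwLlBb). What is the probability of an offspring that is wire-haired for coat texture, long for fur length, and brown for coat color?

Trihybrid cross: WwLlBb × WwLlBb
Each trait segregates independently with a 3:1 phenotypic ratio, so each gene contributes 3/4 (dominant) or 1/4 (recessive).
Target: wire-haired (coat texture), long (fur length), brown (coat color)
Probability = product of independent per-trait probabilities
= 3/4 × 1/4 × 1/4 = 3/64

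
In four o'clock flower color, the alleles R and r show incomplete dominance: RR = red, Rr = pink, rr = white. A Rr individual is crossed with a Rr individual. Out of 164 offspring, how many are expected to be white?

Punnett square for Rr × Rr:
Offspring genotypes: 1 RR, 2 Rr, 1 rr
Phenotype counts: 1 red, 2 pink, 1 white
white: 1 out of 4 → fraction 1/4
Expected count = 1/4 × 164 = 41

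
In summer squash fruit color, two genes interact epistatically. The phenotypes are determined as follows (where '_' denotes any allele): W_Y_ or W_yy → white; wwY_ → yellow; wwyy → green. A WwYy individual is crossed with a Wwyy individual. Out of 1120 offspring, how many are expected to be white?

Cross: WwYy × Wwyy — consider each gene separately:
W gene: Ww × Ww → 1 WW, 2 Ww, 1 ww → 3 W_ : 1 ww (out of 4)
Y gene: Yy × yy → 2 Yy, 2 yy → 2 Y_ : 2 yy (out of 4)
Genotype classes (out of 4 × 4 = 16): W_Y_ = 3×2 = 6; W_yy = 3×2 = 6; wwY_ = 1×2 = 2; wwyy = 1×2 = 2
Apply the phenotype rules: W_Y_ (6) + W_yy (6) → white; wwY_ (2) → yellow; wwyy (2) → green
Phenotype counts (out of 16): 12 white, 2 yellow, 2 green
white: 12 out of 16 → fraction 3/4
Expected count = 3/4 × 1120 = 840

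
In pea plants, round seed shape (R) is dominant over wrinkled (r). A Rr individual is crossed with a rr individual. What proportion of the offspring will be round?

Punnett square for Rr × rr:
Offspring genotypes: 2 Rr, 2 rr
round: 2, wrinkled: 2
round: 2 out of 4
Probability: 2/4 = 1/2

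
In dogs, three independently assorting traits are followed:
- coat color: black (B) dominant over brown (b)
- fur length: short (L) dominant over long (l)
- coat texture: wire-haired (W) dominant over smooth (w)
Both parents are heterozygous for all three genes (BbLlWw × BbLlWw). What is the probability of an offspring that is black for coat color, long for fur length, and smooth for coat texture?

Trihybrid cross: BbLlWw × BbLlWw
Each trait segregates independently with a 3:1 phenotypic ratio, so each gene contributes 3/4 (dominant) or 1/4 (recessive).
Target: black (coat color), long (fur length), smooth (coat texture)
Probability = product of independent per-trait probabilities
= 3/4 × 1/4 × 1/4 = 3/64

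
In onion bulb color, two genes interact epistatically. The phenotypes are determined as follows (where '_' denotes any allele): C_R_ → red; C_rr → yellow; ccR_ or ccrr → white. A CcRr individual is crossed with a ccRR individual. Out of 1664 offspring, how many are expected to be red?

Cross: CcRr × ccRR — consider each gene separately:
C gene: Cc × cc → 2 Cc, 2 cc → 2 C_ : 2 cc (out of 4)
R gene: Rr × RR → 2 RR, 2 Rr → 4 R_ (out of 4)
Genotype classes (out of 4 × 4 = 16): C_R_ = 2×4 = 8; ccR_ = 2×4 = 8
Apply the phenotype rules: C_R_ (8) → red; ccR_ (8) → white
Phenotype counts (out of 16): 8 red, 8 white
red: 8 out of 16 → fraction 1/2
Expected count = 1/2 × 1664 = 832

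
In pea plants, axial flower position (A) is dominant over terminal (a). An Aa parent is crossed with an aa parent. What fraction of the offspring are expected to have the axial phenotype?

Punnett square for Aa × aa:
Offspring genotypes: 2 Aa, 2 aa
Total offspring: 4
Count with target: 2
Probability: 2/4 = 1/2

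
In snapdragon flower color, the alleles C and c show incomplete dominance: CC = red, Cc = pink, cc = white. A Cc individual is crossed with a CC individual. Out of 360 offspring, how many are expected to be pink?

Punnett square for Cc × CC:
Offspring genotypes: 2 CC, 2 Cc
Phenotype counts: 2 red, 2 pink
pink: 2 out of 4 → fraction 1/2
Expected count = 1/2 × 360 = 180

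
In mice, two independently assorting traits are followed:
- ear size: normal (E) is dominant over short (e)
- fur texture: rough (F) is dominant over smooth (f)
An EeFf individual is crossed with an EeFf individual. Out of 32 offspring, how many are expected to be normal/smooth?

Dihybrid cross EeFf × EeFf — consider each gene separately:
ear size: Ee × Ee → 1 EE, 2 Ee, 1 ee → 3 E_ : 1 ee (out of 4)
fur texture: Ff × Ff → 1 FF, 2 Ff, 1 ff → 3 F_ : 1 ff (out of 4)
Combine (counts out of 4 × 4 = 16): normal/rough (E_F_) = 3×3 = 9; normal/smooth (E_ff) = 3×1 = 3; short/rough (eeF_) = 1×3 = 3; short/smooth (eeff) = 1×1 = 1
Phenotype counts (out of 16): 9 normal/rough, 3 normal/smooth, 3 short/rough, 1 short/smooth
normal/smooth: 3 out of 16 → fraction 3/16
Expected count = 3/16 × 32 = 6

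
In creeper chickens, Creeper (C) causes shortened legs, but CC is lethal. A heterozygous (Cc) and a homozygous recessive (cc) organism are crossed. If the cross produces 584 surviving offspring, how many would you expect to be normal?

Cross: Cc × cc
Punnett square offspring (before lethality): 2 Cc, 2 cc
No CC offspring are produced in this cross.
normal: 2 out of 4 → fraction 1/2
Expected count = 1/2 × 584 = 292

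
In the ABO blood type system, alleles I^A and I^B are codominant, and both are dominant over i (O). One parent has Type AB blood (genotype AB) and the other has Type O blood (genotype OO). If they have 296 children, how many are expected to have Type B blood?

Cross: AB × OO
Possible offspring genotypes: 2 AO, 2 BO
Blood type counts: 2 Type A, 2 Type B
Probability of Type B: 2/4 = 1/2
Expected count = 1/2 × 296 = 148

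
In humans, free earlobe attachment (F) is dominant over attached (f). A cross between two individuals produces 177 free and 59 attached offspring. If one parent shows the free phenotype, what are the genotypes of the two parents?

Observed offspring: 177 free, 59 attached
The observed ratio simplifies to 3:1. Attached (ff) offspring appear, so each parent must contribute one f allele. The parent stated to show free carries F, so it is Ff. The other parent is then either Ff or ff: Ff × ff would give a 1:1 split, whereas Ff × Ff gives 3:1 — matching the data. So both parents are heterozygous (Ff × Ff).
Parent genotypes: Ff × Ff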